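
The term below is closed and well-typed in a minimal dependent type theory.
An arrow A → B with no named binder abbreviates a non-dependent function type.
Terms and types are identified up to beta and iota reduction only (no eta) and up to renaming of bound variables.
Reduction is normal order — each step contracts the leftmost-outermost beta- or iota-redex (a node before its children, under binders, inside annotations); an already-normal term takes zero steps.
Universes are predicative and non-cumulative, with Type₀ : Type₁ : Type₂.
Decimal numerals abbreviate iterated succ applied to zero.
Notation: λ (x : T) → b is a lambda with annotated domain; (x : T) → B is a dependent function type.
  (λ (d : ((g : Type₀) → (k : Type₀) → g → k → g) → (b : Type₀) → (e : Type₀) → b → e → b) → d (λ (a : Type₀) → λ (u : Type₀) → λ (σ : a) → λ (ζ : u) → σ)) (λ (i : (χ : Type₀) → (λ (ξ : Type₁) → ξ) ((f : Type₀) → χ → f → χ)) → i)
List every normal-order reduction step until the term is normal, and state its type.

reduction (normal order):
  (λ (d : ((g : Type₀) → (k : Type₀) → g → k → g) → (b : Type₀) → (e : Type₀) → b → e → b) → d (λ (a : Type₀) → λ (u : Type₀) → λ (σ : a) → λ (ζ : u) → σ)) (λ (i : (χ : Type₀) → (λ (ξ : Type₁) → ξ) ((f : Type₀) → χ → f → χ)) → i)
  ~> (λ (d : (g : Type₀) → (λ (k : Type₁) → k) ((b : Type₀) → g → b → g)) → d) (λ (e : Type₀) → λ (a : Type₀) → λ (u : e) → λ (σ : a) → u)
  ~> λ (d : Type₀) → λ (g : Type₀) → λ (k : d) → λ (b : g) → k
type:
  (d : Type₀) → (g : Type₀) → d → g → d


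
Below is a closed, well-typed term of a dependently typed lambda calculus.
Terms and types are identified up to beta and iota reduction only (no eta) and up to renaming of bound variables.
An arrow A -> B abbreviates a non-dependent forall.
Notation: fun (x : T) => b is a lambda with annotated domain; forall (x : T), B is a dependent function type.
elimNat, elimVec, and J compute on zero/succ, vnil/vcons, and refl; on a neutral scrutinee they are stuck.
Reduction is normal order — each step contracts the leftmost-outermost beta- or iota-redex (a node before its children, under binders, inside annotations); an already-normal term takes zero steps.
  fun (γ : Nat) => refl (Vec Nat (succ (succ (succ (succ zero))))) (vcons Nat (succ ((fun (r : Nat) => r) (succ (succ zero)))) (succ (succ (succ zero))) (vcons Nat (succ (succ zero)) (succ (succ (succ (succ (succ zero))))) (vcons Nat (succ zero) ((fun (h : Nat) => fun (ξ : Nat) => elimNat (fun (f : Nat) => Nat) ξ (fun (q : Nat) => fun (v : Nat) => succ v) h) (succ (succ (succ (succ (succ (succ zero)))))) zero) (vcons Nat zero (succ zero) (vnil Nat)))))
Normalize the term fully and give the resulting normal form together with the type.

normal form:
  fun (γ : Nat) => refl (Vec Nat (succ (succ (succ (succ zero))))) (vcons Nat (succ (succ (succ zero))) (succ (succ (succ zero))) (vcons Nat (succ (succ zero)) (succ (succ (succ (succ (succ zero))))) (vcons Nat (succ zero) (succ (succ (succ (succ (succ (succ zero)))))) (vcons Nat zero (succ zero) (vnil Nat)))))
type:
  Nat -> Eq (Vec Nat (succ (succ (succ (succ zero))))) (vcons Nat (succ (succ (succ zero))) (succ (succ (succ zero))) (vcons Nat (succ (succ zero)) (succ (succ (succ (succ (succ zero))))) (vcons Nat (succ zero) (succ (succ (succ (succ (succ (succ zero)))))) (vcons Nat zero (succ zero) (vnil Nat))))) (vcons Nat (succ (succ (succ zero))) (succ (succ (succ zero))) (vcons Nat (succ (succ zero)) (succ (succ (succ (succ (succ zero))))) (vcons Nat (succ zero) (succ (succ (succ (succ (succ (succ zero)))))) (vcons Nat zero (succ zero) (vnil Nat)))))


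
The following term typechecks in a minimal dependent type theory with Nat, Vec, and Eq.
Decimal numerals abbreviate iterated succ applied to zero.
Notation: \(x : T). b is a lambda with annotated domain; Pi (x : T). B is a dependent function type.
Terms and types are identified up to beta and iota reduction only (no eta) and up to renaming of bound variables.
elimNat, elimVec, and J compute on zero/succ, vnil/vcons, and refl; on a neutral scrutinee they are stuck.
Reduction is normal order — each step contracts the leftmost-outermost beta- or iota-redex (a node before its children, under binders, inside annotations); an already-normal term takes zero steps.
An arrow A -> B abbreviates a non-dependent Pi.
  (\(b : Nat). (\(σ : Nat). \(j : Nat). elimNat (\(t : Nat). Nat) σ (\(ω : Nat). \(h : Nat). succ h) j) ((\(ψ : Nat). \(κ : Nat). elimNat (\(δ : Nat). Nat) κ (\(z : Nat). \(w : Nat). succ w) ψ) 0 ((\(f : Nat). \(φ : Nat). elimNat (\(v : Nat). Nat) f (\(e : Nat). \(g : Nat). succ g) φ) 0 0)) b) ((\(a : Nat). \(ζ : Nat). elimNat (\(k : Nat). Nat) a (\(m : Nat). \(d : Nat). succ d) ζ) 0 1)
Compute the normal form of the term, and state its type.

resulting normal form:
  1
inferred type:
  Nat
observation: the term reaches its normal form after 19 normal-order steps.


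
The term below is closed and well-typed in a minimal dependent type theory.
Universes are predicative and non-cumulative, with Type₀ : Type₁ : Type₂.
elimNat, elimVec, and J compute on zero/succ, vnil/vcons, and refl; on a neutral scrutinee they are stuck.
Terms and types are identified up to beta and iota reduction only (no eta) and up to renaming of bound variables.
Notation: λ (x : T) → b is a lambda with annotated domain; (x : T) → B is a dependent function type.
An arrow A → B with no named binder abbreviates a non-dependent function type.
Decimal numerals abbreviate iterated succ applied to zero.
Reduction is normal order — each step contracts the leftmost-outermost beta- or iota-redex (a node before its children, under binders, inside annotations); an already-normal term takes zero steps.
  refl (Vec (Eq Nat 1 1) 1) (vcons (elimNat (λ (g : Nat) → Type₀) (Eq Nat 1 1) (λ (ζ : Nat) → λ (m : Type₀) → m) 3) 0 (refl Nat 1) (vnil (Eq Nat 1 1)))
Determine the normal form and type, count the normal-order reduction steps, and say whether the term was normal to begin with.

normal form:
  refl (Vec (Eq Nat 1 1) 1) (vcons (Eq Nat 1 1) 0 (refl Nat 1) (vnil (Eq Nat 1 1)))
type:
  Eq (Vec (Eq Nat 1 1) 1) (vcons (Eq Nat 1 1) 0 (refl Nat 1) (vnil (Eq Nat 1 1))) (vcons (Eq Nat 1 1) 0 (refl Nat 1) (vnil (Eq Nat 1 1)))
reduction steps (normal order): 10
started in normal form: no
first contracted redex: an elimNat iota-redex


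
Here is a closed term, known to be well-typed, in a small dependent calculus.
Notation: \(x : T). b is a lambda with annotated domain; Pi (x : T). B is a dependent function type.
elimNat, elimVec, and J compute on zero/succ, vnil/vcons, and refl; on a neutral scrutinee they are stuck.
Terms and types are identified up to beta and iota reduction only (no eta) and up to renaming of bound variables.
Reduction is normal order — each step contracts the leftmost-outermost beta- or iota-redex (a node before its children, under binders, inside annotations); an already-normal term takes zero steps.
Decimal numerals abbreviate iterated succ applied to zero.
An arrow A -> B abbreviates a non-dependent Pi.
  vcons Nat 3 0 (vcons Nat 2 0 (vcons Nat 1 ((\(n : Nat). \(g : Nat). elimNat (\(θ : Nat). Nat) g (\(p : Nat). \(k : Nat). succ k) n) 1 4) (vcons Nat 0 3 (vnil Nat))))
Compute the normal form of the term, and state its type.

normal form:
  vcons Nat 3 0 (vcons Nat 2 0 (vcons Nat 1 5 (vcons Nat 0 3 (vnil Nat))))
the term's type:
  Vec Nat 4


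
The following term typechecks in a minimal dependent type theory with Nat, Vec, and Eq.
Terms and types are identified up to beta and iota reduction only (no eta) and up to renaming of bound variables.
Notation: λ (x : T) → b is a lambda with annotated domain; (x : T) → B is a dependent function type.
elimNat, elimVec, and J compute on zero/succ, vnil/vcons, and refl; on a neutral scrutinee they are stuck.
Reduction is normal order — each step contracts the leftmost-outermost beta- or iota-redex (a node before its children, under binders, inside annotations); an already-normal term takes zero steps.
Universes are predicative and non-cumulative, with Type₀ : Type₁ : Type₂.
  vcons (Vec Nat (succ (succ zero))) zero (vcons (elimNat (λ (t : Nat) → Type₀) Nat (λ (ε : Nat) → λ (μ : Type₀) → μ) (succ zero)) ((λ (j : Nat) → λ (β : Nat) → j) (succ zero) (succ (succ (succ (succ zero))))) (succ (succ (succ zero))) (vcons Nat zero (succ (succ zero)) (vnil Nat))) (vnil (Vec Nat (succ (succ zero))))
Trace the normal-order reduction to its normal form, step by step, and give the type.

normal-order reduction:
  vcons (Vec Nat (succ (succ zero))) zero (vcons (elimNat (λ (t : Nat) → Type₀) Nat (λ (ε : Nat) → λ (μ : Type₀) → μ) (succ zero)) ((λ (j : Nat) → λ (β : Nat) → j) (succ zero) (succ (succ (succ (succ zero))))) (succ (succ (succ zero))) (vcons Nat zero (succ (succ zero)) (vnil Nat))) (vnil (Vec Nat (succ (succ zero))))
  ~> vcons (Vec Nat (succ (succ zero))) zero (vcons ((λ (t : Nat) → λ (ε : Type₀) → ε) zero (elimNat (λ (μ : Nat) → Type₀) Nat (λ (j : Nat) → λ (β : Type₀) → β) zero)) ((λ (z : Nat) → λ (w : Nat) → z) (succ zero) (succ (succ (succ (succ zero))))) (succ (succ (succ zero))) (vcons Nat zero (succ (succ zero)) (vnil Nat))) (vnil (Vec Nat (succ (succ zero))))
  ~> vcons (Vec Nat (succ (succ zero))) zero (vcons ((λ (t : Type₀) → t) (elimNat (λ (ε : Nat) → Type₀) Nat (λ (μ : Nat) → λ (j : Type₀) → j) zero)) ((λ (β : Nat) → λ (z : Nat) → β) (succ zero) (succ (succ (succ (succ zero))))) (succ (succ (succ zero))) (vcons Nat zero (succ (succ zero)) (vnil Nat))) (vnil (Vec Nat (succ (succ zero))))
  ~> vcons (Vec Nat (succ (succ zero))) zero (vcons (elimNat (λ (t : Nat) → Type₀) Nat (λ (ε : Nat) → λ (μ : Type₀) → μ) zero) ((λ (j : Nat) → λ (β : Nat) → j) (succ zero) (succ (succ (succ (succ zero))))) (succ (succ (succ zero))) (vcons Nat zero (succ (succ zero)) (vnil Nat))) (vnil (Vec Nat (succ (succ zero))))
  ~> vcons (Vec Nat (succ (succ zero))) zero (vcons Nat ((λ (t : Nat) → λ (ε : Nat) → t) (succ zero) (succ (succ (succ (succ zero))))) (succ (succ (succ zero))) (vcons Nat zero (succ (succ zero)) (vnil Nat))) (vnil (Vec Nat (succ (succ zero))))
  ~> vcons (Vec Nat (succ (succ zero))) zero (vcons Nat ((λ (t : Nat) → succ zero) (succ (succ (succ (succ zero))))) (succ (succ (succ zero))) (vcons Nat zero (succ (succ zero)) (vnil Nat))) (vnil (Vec Nat (succ (succ zero))))
  ~> vcons (Vec Nat (succ (succ zero))) zero (vcons Nat (succ zero) (succ (succ (succ zero))) (vcons Nat zero (succ (succ zero)) (vnil Nat))) (vnil (Vec Nat (succ (succ zero))))
the term's type:
  Vec (Vec Nat (succ (succ zero))) (succ zero)


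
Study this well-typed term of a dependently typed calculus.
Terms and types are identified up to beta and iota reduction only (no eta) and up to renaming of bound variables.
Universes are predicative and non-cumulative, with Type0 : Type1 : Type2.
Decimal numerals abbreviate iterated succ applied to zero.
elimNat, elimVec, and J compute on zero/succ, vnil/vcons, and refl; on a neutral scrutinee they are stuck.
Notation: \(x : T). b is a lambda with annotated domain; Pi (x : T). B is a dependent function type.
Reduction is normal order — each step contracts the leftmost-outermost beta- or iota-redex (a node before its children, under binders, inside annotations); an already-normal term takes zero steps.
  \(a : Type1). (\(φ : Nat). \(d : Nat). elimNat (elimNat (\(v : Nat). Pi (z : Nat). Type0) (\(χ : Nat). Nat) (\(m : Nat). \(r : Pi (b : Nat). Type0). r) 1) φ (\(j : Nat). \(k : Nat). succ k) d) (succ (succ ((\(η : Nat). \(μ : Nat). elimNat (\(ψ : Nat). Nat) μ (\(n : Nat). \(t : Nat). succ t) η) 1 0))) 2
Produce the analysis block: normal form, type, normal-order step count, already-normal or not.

normal form:
  \(a : Type1). 5
the term's type:
  Pi (a : Type1). Nat
normal-order step count: 15
started in normal form: no
first redex: a beta-redex


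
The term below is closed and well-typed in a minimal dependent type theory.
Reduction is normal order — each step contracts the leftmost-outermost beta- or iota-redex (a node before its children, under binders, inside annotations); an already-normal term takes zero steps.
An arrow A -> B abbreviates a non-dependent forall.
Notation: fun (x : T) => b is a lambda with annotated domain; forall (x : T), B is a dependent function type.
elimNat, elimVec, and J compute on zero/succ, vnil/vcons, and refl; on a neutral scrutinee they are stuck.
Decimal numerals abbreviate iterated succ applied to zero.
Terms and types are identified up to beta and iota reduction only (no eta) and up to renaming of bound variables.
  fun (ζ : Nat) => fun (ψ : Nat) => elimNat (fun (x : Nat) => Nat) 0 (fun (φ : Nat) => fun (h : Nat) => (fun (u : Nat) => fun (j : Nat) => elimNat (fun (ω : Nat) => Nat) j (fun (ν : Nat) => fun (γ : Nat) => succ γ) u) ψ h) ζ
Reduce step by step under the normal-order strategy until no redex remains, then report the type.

normal-order reduction sequence:
  fun (ζ : Nat) => fun (ψ : Nat) => elimNat (fun (x : Nat) => Nat) 0 (fun (φ : Nat) => fun (h : Nat) => (fun (u : Nat) => fun (j : Nat) => elimNat (fun (ω : Nat) => Nat) j (fun (ν : Nat) => fun (γ : Nat) => succ γ) u) ψ h) ζ
  ~> fun (ζ : Nat) => fun (ψ : Nat) => elimNat (fun (x : Nat) => Nat) 0 (fun (φ : Nat) => fun (h : Nat) => (fun (u : Nat) => elimNat (fun (j : Nat) => Nat) u (fun (ω : Nat) => fun (ν : Nat) => succ ν) ψ) h) ζ
  ~> fun (ζ : Nat) => fun (ψ : Nat) => elimNat (fun (x : Nat) => Nat) 0 (fun (φ : Nat) => fun (h : Nat) => elimNat (fun (u : Nat) => Nat) h (fun (j : Nat) => fun (ω : Nat) => succ ω) ψ) ζ
type:
  Nat -> Nat -> Nat


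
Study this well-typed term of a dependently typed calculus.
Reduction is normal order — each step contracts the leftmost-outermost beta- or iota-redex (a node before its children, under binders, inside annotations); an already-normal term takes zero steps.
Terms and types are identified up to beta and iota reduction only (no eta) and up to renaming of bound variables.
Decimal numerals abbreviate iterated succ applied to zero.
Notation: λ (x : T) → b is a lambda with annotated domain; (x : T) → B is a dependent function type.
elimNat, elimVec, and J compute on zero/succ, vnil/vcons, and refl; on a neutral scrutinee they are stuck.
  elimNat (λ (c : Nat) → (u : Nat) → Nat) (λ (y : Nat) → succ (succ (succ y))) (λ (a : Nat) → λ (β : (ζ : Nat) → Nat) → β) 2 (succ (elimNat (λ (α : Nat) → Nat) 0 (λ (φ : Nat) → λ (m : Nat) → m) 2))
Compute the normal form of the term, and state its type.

normal form:
  4
the term's type:
  Nat
observation: 15 normal-order steps normalize the term, beginning with an elimNat iota-redex.


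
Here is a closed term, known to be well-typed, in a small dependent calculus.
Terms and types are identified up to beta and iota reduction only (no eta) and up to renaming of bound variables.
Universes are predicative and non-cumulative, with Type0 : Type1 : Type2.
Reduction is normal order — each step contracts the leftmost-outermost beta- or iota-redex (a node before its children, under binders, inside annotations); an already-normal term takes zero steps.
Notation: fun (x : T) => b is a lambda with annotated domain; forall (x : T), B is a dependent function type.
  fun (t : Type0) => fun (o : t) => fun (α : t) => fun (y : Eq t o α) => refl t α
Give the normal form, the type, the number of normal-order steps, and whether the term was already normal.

reduced normal form:
  fun (t : Type0) => fun (o : t) => fun (α : t) => fun (y : Eq t o α) => refl t α
the term's type:
  forall (t : Type0), forall (o : t), forall (α : t), forall (y : Eq t o α), Eq t α α
reduction steps (normal order): 0
already normal: yes


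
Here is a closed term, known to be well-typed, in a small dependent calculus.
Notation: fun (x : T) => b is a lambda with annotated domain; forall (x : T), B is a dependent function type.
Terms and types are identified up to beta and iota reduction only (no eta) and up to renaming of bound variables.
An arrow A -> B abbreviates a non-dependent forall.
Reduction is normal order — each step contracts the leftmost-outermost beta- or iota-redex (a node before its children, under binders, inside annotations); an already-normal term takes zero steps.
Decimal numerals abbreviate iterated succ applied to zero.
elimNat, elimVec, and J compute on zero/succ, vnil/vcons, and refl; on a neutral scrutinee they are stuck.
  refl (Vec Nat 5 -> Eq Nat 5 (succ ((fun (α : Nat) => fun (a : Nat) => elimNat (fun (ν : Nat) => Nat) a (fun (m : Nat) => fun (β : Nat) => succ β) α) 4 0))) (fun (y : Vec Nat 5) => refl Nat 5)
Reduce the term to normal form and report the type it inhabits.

reduced normal form:
  refl (Vec Nat 5 -> Eq Nat 5 5) (fun (α : Vec Nat 5) => refl Nat 5)
the term's type:
  Eq (Vec Nat 5 -> Eq Nat 5 5) (fun (α : Vec Nat 5) => refl Nat 5) (fun (a : Vec Nat 5) => refl Nat 5)
observation: 15 normal-order steps separate the term from its normal form.


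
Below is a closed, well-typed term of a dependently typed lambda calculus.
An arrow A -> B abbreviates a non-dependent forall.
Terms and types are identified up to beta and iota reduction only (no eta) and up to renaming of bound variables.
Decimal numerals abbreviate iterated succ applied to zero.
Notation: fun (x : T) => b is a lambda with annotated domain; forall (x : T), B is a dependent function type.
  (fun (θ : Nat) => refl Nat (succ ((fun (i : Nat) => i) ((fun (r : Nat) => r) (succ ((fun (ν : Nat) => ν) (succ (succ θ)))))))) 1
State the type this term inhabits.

inferred type:
  Eq Nat 5 5


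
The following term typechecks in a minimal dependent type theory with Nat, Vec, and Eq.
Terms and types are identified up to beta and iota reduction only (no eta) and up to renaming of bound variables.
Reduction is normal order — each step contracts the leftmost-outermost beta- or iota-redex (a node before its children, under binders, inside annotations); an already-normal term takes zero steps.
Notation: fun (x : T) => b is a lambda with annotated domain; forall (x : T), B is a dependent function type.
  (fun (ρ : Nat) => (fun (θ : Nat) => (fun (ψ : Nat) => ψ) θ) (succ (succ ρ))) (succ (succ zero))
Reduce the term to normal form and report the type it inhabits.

reduced normal form:
  succ (succ (succ (succ zero)))
inferred type:
  Nat


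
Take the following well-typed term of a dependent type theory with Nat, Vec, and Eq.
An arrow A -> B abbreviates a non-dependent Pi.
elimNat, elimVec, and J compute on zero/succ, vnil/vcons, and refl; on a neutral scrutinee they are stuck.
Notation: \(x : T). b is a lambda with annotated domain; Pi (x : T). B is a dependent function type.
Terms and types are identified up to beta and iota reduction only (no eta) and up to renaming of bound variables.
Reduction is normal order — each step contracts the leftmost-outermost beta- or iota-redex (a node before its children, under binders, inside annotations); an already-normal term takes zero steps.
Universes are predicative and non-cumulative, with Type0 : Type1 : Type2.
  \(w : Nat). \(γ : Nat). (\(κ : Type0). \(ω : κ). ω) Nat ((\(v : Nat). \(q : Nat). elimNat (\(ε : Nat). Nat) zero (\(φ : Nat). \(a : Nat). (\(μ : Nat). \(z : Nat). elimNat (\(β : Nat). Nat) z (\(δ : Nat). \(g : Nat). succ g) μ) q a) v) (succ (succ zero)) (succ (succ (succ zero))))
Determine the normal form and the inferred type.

normal form:
  \(w : Nat). \(γ : Nat). succ (succ (succ (succ (succ (succ zero)))))
inferred type:
  Nat -> Nat -> Nat
observation: normalization takes exactly 35 steps under the normal-order strategy.


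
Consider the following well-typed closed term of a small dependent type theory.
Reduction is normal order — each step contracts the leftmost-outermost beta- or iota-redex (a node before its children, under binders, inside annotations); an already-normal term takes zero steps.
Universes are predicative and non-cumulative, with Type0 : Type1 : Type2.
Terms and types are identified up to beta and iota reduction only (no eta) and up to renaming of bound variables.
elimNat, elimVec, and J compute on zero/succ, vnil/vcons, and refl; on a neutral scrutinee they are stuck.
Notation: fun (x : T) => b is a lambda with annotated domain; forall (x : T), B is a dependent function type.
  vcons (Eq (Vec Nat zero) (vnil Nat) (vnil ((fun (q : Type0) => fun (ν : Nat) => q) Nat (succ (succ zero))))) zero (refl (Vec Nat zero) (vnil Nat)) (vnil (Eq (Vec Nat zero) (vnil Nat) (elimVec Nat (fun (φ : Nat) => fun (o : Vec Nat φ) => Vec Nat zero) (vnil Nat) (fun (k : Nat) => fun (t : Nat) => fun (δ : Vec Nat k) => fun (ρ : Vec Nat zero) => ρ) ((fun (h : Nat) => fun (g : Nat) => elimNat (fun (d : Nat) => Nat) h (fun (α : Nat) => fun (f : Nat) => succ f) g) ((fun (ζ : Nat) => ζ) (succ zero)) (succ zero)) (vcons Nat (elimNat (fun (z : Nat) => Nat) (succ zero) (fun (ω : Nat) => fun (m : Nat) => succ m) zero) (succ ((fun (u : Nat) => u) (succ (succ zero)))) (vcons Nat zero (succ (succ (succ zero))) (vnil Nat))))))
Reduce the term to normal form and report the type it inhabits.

reduced normal form:
  vcons (Eq (Vec Nat zero) (vnil Nat) (vnil Nat)) zero (refl (Vec Nat zero) (vnil Nat)) (vnil (Eq (Vec Nat zero) (vnil Nat) (vnil Nat)))
inferred type:
  Vec (Eq (Vec Nat zero) (vnil Nat) (vnil Nat)) (succ zero)
observation: 13 normal-order steps normalize the term, beginning with a beta-redex.


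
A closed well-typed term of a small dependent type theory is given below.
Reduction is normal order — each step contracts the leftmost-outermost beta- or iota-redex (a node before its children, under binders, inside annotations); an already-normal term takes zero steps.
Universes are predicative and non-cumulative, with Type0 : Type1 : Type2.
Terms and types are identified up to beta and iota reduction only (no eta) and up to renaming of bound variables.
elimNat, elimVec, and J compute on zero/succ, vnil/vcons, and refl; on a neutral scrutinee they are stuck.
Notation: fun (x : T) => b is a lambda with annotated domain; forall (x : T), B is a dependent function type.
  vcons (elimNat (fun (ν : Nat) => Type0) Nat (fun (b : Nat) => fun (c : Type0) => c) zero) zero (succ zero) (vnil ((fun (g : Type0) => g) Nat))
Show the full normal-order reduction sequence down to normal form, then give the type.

normal-order reduction sequence:
  vcons (elimNat (fun (ν : Nat) => Type0) Nat (fun (b : Nat) => fun (c : Type0) => c) zero) zero (succ zero) (vnil ((fun (g : Type0) => g) Nat))
  ~> vcons Nat zero (succ zero) (vnil ((fun (ν : Type0) => ν) Nat))
  ~> vcons Nat zero (succ zero) (vnil Nat)
the term's type:
  Vec Nat (succ zero)


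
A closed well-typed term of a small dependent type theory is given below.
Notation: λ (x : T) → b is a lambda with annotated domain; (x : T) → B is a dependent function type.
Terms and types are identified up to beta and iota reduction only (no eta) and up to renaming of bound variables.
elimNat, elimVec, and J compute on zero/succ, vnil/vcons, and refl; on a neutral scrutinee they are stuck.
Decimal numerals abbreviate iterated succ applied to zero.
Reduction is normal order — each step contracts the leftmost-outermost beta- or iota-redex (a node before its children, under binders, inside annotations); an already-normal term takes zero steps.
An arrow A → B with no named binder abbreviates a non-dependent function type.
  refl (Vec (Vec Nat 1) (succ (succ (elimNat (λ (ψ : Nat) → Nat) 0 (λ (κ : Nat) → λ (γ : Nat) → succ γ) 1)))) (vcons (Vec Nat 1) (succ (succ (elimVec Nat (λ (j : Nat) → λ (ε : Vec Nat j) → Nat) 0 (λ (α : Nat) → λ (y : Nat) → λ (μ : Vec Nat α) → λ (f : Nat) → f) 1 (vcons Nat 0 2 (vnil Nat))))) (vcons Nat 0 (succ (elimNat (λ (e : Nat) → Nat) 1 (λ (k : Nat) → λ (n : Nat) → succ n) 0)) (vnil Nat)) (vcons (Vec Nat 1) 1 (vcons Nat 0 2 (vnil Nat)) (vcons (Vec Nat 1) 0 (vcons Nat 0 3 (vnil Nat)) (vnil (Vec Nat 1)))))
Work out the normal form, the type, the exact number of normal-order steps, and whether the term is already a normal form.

normal form:
  refl (Vec (Vec Nat 1) 3) (vcons (Vec Nat 1) 2 (vcons Nat 0 2 (vnil Nat)) (vcons (Vec Nat 1) 1 (vcons Nat 0 2 (vnil Nat)) (vcons (Vec Nat 1) 0 (vcons Nat 0 3 (vnil Nat)) (vnil (Vec Nat 1)))))
type:
  Eq (Vec (Vec Nat 1) 3) (vcons (Vec Nat 1) 2 (vcons Nat 0 2 (vnil Nat)) (vcons (Vec Nat 1) 1 (vcons Nat 0 2 (vnil Nat)) (vcons (Vec Nat 1) 0 (vcons Nat 0 3 (vnil Nat)) (vnil (Vec Nat 1))))) (vcons (Vec Nat 1) 2 (vcons Nat 0 2 (vnil Nat)) (vcons (Vec Nat 1) 1 (vcons Nat 0 2 (vnil Nat)) (vcons (Vec Nat 1) 0 (vcons Nat 0 3 (vnil Nat)) (vnil (Vec Nat 1)))))
reduction steps (normal order): 11
term was already normal: no
first contracted redex: an elimNat iota-redex


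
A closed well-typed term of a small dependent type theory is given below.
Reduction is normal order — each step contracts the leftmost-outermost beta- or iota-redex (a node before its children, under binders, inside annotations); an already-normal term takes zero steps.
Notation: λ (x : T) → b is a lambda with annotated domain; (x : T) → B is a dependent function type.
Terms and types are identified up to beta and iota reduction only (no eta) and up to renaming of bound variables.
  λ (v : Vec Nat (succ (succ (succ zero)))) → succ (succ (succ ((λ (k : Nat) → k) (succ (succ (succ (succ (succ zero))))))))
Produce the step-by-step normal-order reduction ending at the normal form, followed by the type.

normal-order reduction:
  λ (v : Vec Nat (succ (succ (succ zero)))) → succ (succ (succ ((λ (k : Nat) → k) (succ (succ (succ (succ (succ zero))))))))
  ~> λ (v : Vec Nat (succ (succ (succ zero)))) → succ (succ (succ (succ (succ (succ (succ (succ zero)))))))
inferred type:
  (v : Vec Nat (succ (succ (succ zero)))) → Nat


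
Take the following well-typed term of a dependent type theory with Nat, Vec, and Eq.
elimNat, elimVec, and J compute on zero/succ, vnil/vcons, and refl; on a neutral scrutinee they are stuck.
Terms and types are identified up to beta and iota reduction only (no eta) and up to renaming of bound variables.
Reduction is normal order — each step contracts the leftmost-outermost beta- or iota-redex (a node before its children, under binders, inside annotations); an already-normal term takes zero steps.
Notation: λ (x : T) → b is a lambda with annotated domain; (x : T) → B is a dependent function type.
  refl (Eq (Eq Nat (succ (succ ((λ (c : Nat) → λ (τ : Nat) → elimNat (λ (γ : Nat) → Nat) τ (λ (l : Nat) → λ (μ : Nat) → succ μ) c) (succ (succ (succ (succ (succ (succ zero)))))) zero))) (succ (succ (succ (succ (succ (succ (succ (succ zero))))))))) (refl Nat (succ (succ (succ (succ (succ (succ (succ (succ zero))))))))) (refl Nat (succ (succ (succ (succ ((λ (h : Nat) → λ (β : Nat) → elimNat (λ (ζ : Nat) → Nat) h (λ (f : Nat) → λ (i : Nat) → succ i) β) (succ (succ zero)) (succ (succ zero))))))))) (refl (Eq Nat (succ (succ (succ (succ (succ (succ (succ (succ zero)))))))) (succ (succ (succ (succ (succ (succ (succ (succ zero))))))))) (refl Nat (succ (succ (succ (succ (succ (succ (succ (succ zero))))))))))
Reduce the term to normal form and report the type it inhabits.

normal form:
  refl (Eq (Eq Nat (succ (succ (succ (succ (succ (succ (succ (succ zero)))))))) (succ (succ (succ (succ (succ (succ (succ (succ zero))))))))) (refl Nat (succ (succ (succ (succ (succ (succ (succ (succ zero))))))))) (refl Nat (succ (succ (succ (succ (succ (succ (succ (succ zero)))))))))) (refl (Eq Nat (succ (succ (succ (succ (succ (succ (succ (succ zero)))))))) (succ (succ (succ (succ (succ (succ (succ (succ zero))))))))) (refl Nat (succ (succ (succ (succ (succ (succ (succ (succ zero))))))))))
inferred type:
  Eq (Eq (Eq Nat (succ (succ (succ (succ (succ (succ (succ (succ zero)))))))) (succ (succ (succ (succ (succ (succ (succ (succ zero))))))))) (refl Nat (succ (succ (succ (succ (succ (succ (succ (succ zero))))))))) (refl Nat (succ (succ (succ (succ (succ (succ (succ (succ zero)))))))))) (refl (Eq Nat (succ (succ (succ (succ (succ (succ (succ (succ zero)))))))) (succ (succ (succ (succ (succ (succ (succ (succ zero))))))))) (refl Nat (succ (succ (succ (succ (succ (succ (succ (succ zero)))))))))) (refl (Eq Nat (succ (succ (succ (succ (succ (succ (succ (succ zero)))))))) (succ (succ (succ (succ (succ (succ (succ (succ zero))))))))) (refl Nat (succ (succ (succ (succ (succ (succ (succ (succ zero))))))))))


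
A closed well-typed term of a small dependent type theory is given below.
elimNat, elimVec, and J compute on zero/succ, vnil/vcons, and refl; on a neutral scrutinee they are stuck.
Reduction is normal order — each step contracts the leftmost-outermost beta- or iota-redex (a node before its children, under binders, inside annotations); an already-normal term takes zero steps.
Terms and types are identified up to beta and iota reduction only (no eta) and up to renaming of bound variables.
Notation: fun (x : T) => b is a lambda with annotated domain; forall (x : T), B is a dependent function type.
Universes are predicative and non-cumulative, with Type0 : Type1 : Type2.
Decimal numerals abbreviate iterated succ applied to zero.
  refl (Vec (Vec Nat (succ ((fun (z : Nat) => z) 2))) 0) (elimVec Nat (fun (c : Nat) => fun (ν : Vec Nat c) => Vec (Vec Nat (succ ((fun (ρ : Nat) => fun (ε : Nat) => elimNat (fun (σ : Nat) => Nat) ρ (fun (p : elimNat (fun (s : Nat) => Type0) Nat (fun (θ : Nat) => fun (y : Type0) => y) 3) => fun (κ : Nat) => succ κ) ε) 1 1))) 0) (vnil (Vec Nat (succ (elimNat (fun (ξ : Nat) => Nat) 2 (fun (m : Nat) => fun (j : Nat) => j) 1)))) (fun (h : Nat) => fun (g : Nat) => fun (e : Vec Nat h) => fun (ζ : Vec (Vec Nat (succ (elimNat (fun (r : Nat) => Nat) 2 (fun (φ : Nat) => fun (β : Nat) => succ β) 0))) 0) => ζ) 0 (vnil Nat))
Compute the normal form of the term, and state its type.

reduced normal form:
  refl (Vec (Vec Nat 3) 0) (vnil (Vec Nat 3))
the term's type:
  Eq (Vec (Vec Nat 3) 0) (vnil (Vec Nat 3)) (vnil (Vec Nat 3))


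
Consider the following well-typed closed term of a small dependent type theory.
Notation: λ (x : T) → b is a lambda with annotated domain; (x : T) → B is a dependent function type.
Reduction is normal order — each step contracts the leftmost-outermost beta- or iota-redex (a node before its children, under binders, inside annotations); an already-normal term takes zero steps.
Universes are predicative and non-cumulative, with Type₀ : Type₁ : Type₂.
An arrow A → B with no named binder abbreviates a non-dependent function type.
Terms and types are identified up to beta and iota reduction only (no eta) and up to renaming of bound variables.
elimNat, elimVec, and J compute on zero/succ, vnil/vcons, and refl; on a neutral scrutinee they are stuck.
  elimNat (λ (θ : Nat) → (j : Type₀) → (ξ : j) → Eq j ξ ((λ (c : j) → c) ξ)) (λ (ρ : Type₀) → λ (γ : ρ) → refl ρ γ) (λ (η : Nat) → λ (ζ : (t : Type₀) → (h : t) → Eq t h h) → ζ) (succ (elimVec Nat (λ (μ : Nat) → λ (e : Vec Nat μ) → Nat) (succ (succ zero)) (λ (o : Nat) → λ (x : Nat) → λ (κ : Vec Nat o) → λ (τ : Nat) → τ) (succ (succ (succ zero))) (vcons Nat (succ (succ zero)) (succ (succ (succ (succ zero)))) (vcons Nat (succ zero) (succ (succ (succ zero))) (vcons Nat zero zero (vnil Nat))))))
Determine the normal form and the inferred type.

normal form:
  λ (θ : Type₀) → λ (j : θ) → refl θ j
type:
  (θ : Type₀) → (j : θ) → Eq θ j j


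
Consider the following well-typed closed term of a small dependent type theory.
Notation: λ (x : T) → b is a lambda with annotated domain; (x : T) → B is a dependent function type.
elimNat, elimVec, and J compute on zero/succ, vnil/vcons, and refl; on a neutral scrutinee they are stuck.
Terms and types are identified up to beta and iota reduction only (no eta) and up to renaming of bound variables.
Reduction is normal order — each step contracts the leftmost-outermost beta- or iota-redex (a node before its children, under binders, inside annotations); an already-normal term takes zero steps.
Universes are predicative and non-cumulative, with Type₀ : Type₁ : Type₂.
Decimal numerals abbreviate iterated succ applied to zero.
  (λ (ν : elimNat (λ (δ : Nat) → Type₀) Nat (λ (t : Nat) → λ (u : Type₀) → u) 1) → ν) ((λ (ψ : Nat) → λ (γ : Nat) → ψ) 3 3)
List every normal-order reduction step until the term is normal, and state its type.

reduction (normal order):
  (λ (ν : elimNat (λ (δ : Nat) → Type₀) Nat (λ (t : Nat) → λ (u : Type₀) → u) 1) → ν) ((λ (ψ : Nat) → λ (γ : Nat) → ψ) 3 3)
  ~> (λ (ν : Nat) → λ (δ : Nat) → ν) 3 3
  ~> (λ (ν : Nat) → 3) 3
  ~> 3
inferred type:
  Nat


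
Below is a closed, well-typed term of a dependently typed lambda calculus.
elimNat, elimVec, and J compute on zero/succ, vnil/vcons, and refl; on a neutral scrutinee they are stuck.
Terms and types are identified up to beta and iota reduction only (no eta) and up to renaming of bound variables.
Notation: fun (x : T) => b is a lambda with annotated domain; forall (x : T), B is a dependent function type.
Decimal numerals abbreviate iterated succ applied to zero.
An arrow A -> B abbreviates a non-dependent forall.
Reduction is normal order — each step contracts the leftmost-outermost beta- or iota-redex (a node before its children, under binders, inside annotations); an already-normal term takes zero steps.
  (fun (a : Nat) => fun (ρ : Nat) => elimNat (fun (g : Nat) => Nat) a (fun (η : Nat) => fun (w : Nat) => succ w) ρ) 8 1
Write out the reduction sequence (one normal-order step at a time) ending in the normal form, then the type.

normal-order reduction sequence:
  (fun (a : Nat) => fun (ρ : Nat) => elimNat (fun (g : Nat) => Nat) a (fun (η : Nat) => fun (w : Nat) => succ w) ρ) 8 1
  ~> (fun (a : Nat) => elimNat (fun (ρ : Nat) => Nat) 8 (fun (g : Nat) => fun (η : Nat) => succ η) a) 1
  ~> elimNat (fun (a : Nat) => Nat) 8 (fun (ρ : Nat) => fun (g : Nat) => succ g) 1
  ~> (fun (a : Nat) => fun (ρ : Nat) => succ ρ) 0 (elimNat (fun (g : Nat) => Nat) 8 (fun (η : Nat) => fun (w : Nat) => succ w) 0)
  ~> (fun (a : Nat) => succ a) (elimNat (fun (ρ : Nat) => Nat) 8 (fun (g : Nat) => fun (η : Nat) => succ η) 0)
  ~> succ (elimNat (fun (a : Nat) => Nat) 8 (fun (ρ : Nat) => fun (g : Nat) => succ g) 0)
  ~> 9
type:
  Nat


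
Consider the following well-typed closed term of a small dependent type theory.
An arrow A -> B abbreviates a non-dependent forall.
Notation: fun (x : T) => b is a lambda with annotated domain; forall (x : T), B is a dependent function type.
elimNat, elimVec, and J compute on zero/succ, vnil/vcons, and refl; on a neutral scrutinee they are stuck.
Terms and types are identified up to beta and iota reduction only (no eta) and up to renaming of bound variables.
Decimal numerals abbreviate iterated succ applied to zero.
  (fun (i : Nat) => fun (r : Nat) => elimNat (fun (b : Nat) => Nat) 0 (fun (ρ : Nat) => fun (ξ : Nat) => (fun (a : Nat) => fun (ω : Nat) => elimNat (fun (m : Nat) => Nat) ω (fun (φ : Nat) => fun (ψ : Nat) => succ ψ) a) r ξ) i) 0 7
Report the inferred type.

the term's type:
  Nat


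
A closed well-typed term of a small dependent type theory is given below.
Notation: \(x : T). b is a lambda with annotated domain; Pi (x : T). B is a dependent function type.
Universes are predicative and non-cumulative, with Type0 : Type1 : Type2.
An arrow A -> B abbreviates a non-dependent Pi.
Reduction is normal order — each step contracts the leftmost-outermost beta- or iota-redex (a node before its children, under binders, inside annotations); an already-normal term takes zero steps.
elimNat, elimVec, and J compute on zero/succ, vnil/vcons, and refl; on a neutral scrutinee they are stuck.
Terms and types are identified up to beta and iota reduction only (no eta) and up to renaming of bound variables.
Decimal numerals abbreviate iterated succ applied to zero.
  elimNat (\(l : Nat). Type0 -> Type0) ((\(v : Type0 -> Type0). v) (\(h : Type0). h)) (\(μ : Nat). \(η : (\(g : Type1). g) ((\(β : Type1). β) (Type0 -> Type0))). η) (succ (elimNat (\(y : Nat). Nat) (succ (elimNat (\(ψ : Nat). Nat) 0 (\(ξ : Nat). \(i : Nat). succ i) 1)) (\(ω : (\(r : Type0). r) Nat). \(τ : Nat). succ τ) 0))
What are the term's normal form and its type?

resulting normal form:
  \(l : Type0). l
type:
  Type0 -> Type0


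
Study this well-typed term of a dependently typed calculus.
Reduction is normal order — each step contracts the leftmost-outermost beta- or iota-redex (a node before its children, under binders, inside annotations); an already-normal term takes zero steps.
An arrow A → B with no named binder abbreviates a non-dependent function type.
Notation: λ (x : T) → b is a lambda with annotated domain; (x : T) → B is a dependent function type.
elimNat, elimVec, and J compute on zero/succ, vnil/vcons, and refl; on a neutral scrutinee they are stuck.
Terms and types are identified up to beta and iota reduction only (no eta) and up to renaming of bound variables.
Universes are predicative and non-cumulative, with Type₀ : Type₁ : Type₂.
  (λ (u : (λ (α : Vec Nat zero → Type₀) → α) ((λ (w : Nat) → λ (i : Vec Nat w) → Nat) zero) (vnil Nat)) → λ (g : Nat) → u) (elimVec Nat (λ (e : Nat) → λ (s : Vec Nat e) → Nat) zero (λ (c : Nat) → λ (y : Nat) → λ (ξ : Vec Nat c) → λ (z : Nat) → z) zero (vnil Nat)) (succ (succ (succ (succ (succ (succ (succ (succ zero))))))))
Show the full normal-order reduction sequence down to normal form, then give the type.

reduction (normal order):
  (λ (u : (λ (α : Vec Nat zero → Type₀) → α) ((λ (w : Nat) → λ (i : Vec Nat w) → Nat) zero) (vnil Nat)) → λ (g : Nat) → u) (elimVec Nat (λ (e : Nat) → λ (s : Vec Nat e) → Nat) zero (λ (c : Nat) → λ (y : Nat) → λ (ξ : Vec Nat c) → λ (z : Nat) → z) zero (vnil Nat)) (succ (succ (succ (succ (succ (succ (succ (succ zero))))))))
  ~> (λ (u : Nat) → elimVec Nat (λ (α : Nat) → λ (w : Vec Nat α) → Nat) zero (λ (i : Nat) → λ (g : Nat) → λ (e : Vec Nat i) → λ (s : Nat) → s) zero (vnil Nat)) (succ (succ (succ (succ (succ (succ (succ (succ zero))))))))
  ~> elimVec Nat (λ (u : Nat) → λ (α : Vec Nat u) → Nat) zero (λ (w : Nat) → λ (i : Nat) → λ (g : Vec Nat w) → λ (e : Nat) → e) zero (vnil Nat)
  ~> zero
inferred type:
  Nat


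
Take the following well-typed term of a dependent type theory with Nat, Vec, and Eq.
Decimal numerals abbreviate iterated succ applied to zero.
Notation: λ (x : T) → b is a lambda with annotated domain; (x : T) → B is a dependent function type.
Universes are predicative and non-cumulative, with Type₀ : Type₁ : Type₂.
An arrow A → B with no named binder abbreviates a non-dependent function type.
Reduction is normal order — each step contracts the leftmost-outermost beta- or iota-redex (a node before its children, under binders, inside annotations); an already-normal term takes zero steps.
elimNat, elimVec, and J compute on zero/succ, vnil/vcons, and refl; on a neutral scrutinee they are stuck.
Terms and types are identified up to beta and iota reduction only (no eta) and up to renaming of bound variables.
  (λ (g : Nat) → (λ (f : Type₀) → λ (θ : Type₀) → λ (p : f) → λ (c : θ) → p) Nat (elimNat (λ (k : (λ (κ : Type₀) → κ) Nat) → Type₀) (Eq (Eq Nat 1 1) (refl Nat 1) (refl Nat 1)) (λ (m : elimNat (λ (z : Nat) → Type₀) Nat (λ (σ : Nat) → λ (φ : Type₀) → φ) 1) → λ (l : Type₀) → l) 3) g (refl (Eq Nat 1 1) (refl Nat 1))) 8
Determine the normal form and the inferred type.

resulting normal form:
  8
inferred type:
  Nat


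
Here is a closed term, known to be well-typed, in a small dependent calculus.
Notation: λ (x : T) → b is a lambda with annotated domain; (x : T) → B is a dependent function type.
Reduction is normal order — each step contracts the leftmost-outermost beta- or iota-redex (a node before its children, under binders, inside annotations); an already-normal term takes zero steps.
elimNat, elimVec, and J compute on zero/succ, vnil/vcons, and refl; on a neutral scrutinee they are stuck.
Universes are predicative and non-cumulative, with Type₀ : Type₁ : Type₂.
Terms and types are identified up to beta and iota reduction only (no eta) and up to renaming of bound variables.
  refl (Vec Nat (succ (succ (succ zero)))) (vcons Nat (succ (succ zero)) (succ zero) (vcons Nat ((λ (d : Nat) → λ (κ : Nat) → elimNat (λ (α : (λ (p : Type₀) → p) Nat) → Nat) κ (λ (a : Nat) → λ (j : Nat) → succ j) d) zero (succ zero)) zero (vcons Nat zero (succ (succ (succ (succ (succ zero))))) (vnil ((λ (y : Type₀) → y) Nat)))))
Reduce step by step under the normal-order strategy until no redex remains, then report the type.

reduction (normal order):
  refl (Vec Nat (succ (succ (succ zero)))) (vcons Nat (succ (succ zero)) (succ zero) (vcons Nat ((λ (d : Nat) → λ (κ : Nat) → elimNat (λ (α : (λ (p : Type₀) → p) Nat) → Nat) κ (λ (a : Nat) → λ (j : Nat) → succ j) d) zero (succ zero)) zero (vcons Nat zero (succ (succ (succ (succ (succ zero))))) (vnil ((λ (y : Type₀) → y) Nat)))))
  ~> refl (Vec Nat (succ (succ (succ zero)))) (vcons Nat (succ (succ zero)) (succ zero) (vcons Nat ((λ (d : Nat) → elimNat (λ (κ : (λ (α : Type₀) → α) Nat) → Nat) d (λ (p : Nat) → λ (a : Nat) → succ a) zero) (succ zero)) zero (vcons Nat zero (succ (succ (succ (succ (succ zero))))) (vnil ((λ (j : Type₀) → j) Nat)))))
  ~> refl (Vec Nat (succ (succ (succ zero)))) (vcons Nat (succ (succ zero)) (succ zero) (vcons Nat (elimNat (λ (d : (λ (κ : Type₀) → κ) Nat) → Nat) (succ zero) (λ (α : Nat) → λ (p : Nat) → succ p) zero) zero (vcons Nat zero (succ (succ (succ (succ (succ zero))))) (vnil ((λ (a : Type₀) → a) Nat)))))
  ~> refl (Vec Nat (succ (succ (succ zero)))) (vcons Nat (succ (succ zero)) (succ zero) (vcons Nat (succ zero) zero (vcons Nat zero (succ (succ (succ (succ (succ zero))))) (vnil ((λ (d : Type₀) → d) Nat)))))
  ~> refl (Vec Nat (succ (succ (succ zero)))) (vcons Nat (succ (succ zero)) (succ zero) (vcons Nat (succ zero) zero (vcons Nat zero (succ (succ (succ (succ (succ zero))))) (vnil Nat))))
type:
  Eq (Vec Nat (succ (succ (succ zero)))) (vcons Nat (succ (succ zero)) (succ zero) (vcons Nat (succ zero) zero (vcons Nat zero (succ (succ (succ (succ (succ zero))))) (vnil Nat)))) (vcons Nat (succ (succ zero)) (succ zero) (vcons Nat (succ zero) zero (vcons Nat zero (succ (succ (succ (succ (succ zero))))) (vnil Nat))))
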